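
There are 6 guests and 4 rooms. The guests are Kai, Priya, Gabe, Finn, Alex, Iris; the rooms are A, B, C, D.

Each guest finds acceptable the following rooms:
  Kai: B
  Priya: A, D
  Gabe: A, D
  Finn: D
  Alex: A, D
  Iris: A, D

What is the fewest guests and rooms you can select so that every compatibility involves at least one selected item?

{Kai, A, D} is a vertex cover of size 3: every edge has an endpoint in this set.
No smaller cover exists because Kai–B, Priya–A, Gabe–D is a matching of size 3, and a cover must include an endpoint of each of these disjoint edges (König's theorem).

3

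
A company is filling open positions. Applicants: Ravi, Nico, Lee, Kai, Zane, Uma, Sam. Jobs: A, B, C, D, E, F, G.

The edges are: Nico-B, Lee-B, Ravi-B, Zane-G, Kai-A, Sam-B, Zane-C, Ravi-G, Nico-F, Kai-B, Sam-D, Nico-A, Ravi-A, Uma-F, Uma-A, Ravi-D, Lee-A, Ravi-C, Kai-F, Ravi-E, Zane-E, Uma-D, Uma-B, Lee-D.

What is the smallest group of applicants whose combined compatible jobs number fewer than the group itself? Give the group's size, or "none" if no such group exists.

5

Take S = {Nico, Lee, Kai, Uma, Sam}. Its neighbourhood is {A, B, D, F}, so |N(S)| = 4 < |S| = 5.
Every subset of size less than 5 has at least as many neighbours as members, so 5 is the minimum.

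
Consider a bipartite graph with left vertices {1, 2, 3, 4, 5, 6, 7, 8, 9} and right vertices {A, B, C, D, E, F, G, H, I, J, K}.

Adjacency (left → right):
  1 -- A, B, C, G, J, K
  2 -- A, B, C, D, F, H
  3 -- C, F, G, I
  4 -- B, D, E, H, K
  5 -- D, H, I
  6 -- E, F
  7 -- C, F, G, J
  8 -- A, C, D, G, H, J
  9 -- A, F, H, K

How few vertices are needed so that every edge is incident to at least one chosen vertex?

9

{1, 2, 3, 4, 5, 6, 7, 8, 9} is a vertex cover of size 9: every edge has an endpoint in this set.
No smaller cover exists because 1–A, 2–H, 3–C, 4–K, 5–D, 6–E, 7–J, 8–G, 9–F is a matching of size 9, and a cover must include an endpoint of each of these disjoint edges (König's theorem).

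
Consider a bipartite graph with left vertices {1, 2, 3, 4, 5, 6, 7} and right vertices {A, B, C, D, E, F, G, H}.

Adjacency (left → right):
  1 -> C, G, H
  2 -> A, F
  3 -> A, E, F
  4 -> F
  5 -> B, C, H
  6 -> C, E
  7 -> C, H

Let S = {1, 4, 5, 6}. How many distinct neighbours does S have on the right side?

6

The union of neighbours of {1, 4, 5, 6} is {B, C, E, F, G, H}, which has 6 elements.
Since |N(S)| = 6 ≥ |S| = 4, Hall's condition holds for this subset.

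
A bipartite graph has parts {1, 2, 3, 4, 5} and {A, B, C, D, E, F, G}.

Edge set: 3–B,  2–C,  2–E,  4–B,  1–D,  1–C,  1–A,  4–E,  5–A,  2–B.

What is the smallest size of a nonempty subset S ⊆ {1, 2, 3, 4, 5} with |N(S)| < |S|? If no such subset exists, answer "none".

none

A matching saturating every left vertex exists, for instance 1→D, 2→C, 3→B, 4→E, 5→A.
By Hall's marriage theorem, this means |N(S)| ≥ |S| for every subset S, so no violating subset exists.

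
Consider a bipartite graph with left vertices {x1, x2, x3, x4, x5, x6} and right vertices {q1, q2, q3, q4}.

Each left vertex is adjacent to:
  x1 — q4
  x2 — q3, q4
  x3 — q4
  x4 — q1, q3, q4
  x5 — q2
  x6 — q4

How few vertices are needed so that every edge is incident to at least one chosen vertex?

4

{x2, x4, x5, q4} is a vertex cover of size 4: every edge has an endpoint in this set.
No smaller cover exists because x1–q4, x2–q3, x4–q1, x5–q2 is a matching of size 4, and a cover must include an endpoint of each of these disjoint edges (König's theorem).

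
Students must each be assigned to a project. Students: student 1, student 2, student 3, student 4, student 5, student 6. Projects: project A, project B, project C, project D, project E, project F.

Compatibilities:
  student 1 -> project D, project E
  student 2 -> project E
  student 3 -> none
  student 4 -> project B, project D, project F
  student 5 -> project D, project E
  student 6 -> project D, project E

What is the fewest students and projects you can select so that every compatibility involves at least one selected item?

{student 4, project D, project E} is a vertex cover of size 3: every edge has an endpoint in this set.
No smaller cover exists because student 1–project D, student 2–project E, student 4–project F is a matching of size 3, and a cover must include an endpoint of each of these disjoint edges (König's theorem).

3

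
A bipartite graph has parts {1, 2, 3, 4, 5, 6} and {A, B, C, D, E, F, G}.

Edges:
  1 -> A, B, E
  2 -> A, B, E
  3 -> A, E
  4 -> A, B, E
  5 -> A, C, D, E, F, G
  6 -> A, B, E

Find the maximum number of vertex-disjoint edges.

One maximum matching: 1-B, 2-A, 3-E, 5-G.
The set {1, 2, 3, 4, 6} has only 3 neighbours ({A, B, E}), so by Hall's theorem at most 4 of the 6 left vertices can be matched.

4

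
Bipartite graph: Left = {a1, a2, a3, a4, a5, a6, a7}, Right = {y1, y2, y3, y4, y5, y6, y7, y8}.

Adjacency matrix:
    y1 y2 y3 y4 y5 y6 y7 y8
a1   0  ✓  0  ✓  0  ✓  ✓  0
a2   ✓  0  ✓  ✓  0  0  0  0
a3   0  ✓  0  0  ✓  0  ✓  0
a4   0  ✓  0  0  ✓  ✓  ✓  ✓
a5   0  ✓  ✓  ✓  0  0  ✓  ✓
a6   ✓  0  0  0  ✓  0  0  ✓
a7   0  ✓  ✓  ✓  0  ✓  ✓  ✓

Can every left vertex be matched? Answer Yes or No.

For example, pair a1→y2, a2→y3, a3→y5, a4→y6, a5→y4, a6→y1, a7→y7.
Every left vertex is matched, so this matching saturates all of them.

Yes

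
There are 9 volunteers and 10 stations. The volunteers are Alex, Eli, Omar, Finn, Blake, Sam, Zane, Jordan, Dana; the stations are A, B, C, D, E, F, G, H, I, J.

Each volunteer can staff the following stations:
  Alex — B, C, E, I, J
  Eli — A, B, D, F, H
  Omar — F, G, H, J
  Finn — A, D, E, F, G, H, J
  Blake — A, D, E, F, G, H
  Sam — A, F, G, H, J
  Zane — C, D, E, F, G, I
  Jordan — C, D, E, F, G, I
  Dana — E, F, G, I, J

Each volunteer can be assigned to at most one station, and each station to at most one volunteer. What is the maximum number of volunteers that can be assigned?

One maximum matching: Alex→I, Eli→B, Omar→H, Finn→A, Blake→D, Sam→G, Zane→F, Jordan→E, Dana→J.
This saturates every volunteer, so 9 is the maximum.

9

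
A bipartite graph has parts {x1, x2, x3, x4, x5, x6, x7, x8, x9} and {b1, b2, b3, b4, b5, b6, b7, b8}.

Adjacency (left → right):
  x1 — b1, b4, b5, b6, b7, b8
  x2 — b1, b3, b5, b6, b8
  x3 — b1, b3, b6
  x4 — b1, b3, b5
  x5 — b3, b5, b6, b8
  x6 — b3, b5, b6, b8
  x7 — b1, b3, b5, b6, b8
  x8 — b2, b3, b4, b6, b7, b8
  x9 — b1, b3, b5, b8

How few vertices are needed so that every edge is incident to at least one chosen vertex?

7

The 7 edges x1–b4, x2–b1, x3–b6, x4–b5, x5–b8, x6–b3, x8–b7 form a matching, so any vertex cover needs at least 7 vertices (one per matched edge).
Conversely {x1, x8, b1, b3, b5, b6, b8} meets every edge and has exactly 7 vertices, so 7 is optimal.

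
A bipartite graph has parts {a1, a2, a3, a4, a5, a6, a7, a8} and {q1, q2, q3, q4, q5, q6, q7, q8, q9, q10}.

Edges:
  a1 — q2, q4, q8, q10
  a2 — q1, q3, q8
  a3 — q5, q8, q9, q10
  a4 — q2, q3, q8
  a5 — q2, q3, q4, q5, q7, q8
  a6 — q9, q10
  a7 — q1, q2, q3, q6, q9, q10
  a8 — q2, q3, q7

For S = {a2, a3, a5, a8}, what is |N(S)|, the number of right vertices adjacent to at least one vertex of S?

The union of neighbours of {a2, a3, a5, a8} is {q1, q2, q3, q4, q5, q7, q8, q9, q10}, which has 9 elements.
Since |N(S)| = 9 ≥ |S| = 4, Hall's condition holds for this subset.

9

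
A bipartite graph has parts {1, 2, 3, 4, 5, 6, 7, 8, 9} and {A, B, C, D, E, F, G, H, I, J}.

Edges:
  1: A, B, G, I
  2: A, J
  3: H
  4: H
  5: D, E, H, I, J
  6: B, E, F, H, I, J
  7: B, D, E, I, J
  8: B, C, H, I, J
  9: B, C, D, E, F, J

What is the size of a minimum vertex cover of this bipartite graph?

8

A maximum matching has 8 edges (e.g. 1–G, 2–A, 3–H, 5–I, 6–E, 7–D, 8–B, 9–J).
By König's theorem the minimum vertex cover has the same size. One such cover is {1, 2, 5, 6, 7, 8, 9, H}.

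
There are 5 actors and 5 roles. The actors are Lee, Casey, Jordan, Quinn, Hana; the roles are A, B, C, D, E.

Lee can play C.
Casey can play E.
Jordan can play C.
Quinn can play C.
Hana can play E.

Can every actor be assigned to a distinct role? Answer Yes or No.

No

The set {Lee, Casey, Jordan, Quinn, Hana} has only 2 neighbours ({C, E}), so by Hall's theorem at most 2 of the 5 actors can be matched.
Hence no matching covers every actor.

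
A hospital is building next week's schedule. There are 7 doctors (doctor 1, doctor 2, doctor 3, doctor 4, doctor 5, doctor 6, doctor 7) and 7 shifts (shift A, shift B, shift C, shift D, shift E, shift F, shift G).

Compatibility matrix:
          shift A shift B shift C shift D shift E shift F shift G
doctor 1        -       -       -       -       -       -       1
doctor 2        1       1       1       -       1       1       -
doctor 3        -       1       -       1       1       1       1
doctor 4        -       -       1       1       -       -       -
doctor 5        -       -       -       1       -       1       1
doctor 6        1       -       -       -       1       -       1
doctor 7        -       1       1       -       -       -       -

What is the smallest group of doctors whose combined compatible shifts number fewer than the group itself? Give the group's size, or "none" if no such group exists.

A matching saturating every doctor exists, for instance doctor 1→shift G, doctor 2→shift A, doctor 3→shift D, doctor 4→shift C, doctor 5→shift F, doctor 6→shift E, doctor 7→shift B.
By Hall's marriage theorem, this means |N(S)| ≥ |S| for every subset S, so no violating subset exists.

none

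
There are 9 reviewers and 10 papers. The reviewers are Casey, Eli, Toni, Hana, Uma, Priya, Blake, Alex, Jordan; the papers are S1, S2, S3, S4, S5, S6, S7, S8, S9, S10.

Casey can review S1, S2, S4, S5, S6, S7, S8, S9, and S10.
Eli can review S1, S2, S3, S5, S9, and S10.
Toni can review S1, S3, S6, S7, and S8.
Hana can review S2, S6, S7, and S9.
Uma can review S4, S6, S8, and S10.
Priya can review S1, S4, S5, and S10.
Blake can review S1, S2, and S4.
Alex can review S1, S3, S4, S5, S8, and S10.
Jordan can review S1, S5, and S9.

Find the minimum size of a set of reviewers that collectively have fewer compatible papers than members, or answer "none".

A matching saturating every reviewer exists, for instance Casey→S8, Eli→S3, Toni→S7, Hana→S2, Uma→S6, Priya→S10, Blake→S1, Alex→S4, Jordan→S9.
By Hall's marriage theorem, this means |N(S)| ≥ |S| for every subset S, so no violating subset exists.

none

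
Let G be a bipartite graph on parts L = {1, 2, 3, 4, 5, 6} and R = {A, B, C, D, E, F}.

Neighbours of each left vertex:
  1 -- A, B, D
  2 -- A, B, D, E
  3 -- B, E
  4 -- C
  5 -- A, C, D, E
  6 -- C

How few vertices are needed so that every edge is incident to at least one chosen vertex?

A maximum matching has 5 edges (e.g. 1–A, 2–D, 3–B, 4–C, 5–E).
By König's theorem the minimum vertex cover has the same size. One such cover is {1, 2, 3, 5, C}.

5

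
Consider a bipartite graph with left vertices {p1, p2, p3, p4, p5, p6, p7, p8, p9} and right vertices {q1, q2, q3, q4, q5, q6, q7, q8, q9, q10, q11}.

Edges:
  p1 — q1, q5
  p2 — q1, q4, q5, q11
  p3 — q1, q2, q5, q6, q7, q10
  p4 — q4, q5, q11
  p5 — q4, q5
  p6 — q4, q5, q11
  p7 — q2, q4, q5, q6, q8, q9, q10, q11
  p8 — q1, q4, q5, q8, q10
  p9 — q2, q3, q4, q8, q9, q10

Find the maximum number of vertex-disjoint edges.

8

One maximum matching: p1–q1, p2–q4, p3–q7, p4–q11, p5–q5, p7–q6, p8–q8, p9–q9.
The set {p1, p2, p4, p5, p6} has only 4 neighbours ({q1, q11, q4, q5}), so by Hall's theorem at most 8 of the 9 left vertices can be matched.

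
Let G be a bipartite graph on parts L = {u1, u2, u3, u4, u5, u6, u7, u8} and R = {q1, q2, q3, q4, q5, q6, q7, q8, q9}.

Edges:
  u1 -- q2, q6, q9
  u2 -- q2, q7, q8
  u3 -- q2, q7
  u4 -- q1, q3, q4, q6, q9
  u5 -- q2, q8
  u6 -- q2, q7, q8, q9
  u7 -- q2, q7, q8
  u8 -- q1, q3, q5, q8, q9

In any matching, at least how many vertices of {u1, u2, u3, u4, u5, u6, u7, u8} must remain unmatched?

A valid assignment of size 7: u1→q6, u2→q2, u3→q7, u4→q4, u5→q8, u6→q9, u8→q1.
The set {u2, u3, u5, u7} has only 3 neighbours ({q2, q7, q8}), so by Hall's theorem at most 7 of the 8 left vertices can be matched.
That matches 7 of the 8, leaving 1 unmatched; no matching can do better.

1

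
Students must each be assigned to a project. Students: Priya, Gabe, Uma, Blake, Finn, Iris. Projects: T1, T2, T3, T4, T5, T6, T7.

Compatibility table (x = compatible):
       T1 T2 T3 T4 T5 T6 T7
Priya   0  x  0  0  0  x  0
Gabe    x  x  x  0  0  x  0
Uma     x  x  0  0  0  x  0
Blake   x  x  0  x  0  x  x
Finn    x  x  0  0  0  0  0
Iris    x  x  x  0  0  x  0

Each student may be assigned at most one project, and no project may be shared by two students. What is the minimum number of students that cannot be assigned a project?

1

For example, pair Priya–T6, Gabe–T3, Uma–T1, Blake–T7, Finn–T2.
The set {Priya, Gabe, Uma, Finn, Iris} has only 4 neighbours ({T1, T2, T3, T6}), so by Hall's theorem at most 5 of the 6 students can be matched.
That matches 5 of the 6, leaving 1 unmatched; no matching can do better.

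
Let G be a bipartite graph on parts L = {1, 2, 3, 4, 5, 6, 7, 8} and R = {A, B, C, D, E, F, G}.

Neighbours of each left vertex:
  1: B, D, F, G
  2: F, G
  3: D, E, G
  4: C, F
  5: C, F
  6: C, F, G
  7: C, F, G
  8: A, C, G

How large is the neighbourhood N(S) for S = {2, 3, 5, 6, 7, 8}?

The union of neighbours of {2, 3, 5, 6, 7, 8} is {A, C, D, E, F, G}, which has 6 elements.
Since |N(S)| = 6 ≥ |S| = 6, Hall's condition holds for this subset.

6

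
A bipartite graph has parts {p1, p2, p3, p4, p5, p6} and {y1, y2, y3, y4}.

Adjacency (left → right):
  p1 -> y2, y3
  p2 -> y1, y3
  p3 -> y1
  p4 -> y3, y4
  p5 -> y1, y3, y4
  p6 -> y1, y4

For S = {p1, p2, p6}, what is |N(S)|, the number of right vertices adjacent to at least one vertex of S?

The union of neighbours of {p1, p2, p6} is {y1, y2, y3, y4}, which has 4 elements.
Since |N(S)| = 4 ≥ |S| = 3, Hall's condition holds for this subset.

4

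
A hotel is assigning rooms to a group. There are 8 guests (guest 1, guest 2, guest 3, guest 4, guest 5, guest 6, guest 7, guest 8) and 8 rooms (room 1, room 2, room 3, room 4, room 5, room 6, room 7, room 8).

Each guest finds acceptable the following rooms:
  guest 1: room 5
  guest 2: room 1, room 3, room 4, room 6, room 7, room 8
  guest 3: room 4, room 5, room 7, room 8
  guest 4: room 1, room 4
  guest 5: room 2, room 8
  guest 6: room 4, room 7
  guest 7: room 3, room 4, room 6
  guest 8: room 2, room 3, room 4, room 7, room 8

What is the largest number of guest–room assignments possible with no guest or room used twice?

8

For example, pair guest 1-room 5, guest 2-room 3, guest 3-room 7, guest 4-room 1, guest 5-room 2, guest 6-room 4, guest 7-room 6, guest 8-room 8.
All 8 guests are matched, so no larger matching exists.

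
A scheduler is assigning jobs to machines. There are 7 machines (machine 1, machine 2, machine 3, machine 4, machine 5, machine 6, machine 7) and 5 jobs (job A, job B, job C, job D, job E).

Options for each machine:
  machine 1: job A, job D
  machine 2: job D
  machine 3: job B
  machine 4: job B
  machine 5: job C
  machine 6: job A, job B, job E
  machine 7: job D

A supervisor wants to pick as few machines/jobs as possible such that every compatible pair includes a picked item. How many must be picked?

5

A maximum matching has 5 edges (e.g. machine 1–job A, machine 2–job D, machine 3–job B, machine 5–job C, machine 6–job E).
By König's theorem the minimum vertex cover has the same size. One such cover is {machine 1, machine 5, machine 6, job B, job D}.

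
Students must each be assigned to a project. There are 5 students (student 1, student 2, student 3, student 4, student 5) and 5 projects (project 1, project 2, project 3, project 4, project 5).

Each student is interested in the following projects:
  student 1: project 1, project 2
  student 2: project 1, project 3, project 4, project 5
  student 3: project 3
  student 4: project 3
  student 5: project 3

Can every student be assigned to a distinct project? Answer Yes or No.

No

The set {student 3, student 4, student 5} has only 1 neighbour ({project 3}), so by Hall's theorem at most 3 of the 5 students can be matched.
Hence no matching covers every student.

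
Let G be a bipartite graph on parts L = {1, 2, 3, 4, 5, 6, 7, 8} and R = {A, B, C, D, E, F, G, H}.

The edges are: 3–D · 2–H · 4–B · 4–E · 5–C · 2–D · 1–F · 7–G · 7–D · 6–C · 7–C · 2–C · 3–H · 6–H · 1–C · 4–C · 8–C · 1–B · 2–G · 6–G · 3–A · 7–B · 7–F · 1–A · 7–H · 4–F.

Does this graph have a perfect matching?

The set {5, 8} has only 1 neighbour ({C}), so by Hall's theorem at most 7 of the 8 left vertices can be matched.
Hence no matching covers every left vertex.

No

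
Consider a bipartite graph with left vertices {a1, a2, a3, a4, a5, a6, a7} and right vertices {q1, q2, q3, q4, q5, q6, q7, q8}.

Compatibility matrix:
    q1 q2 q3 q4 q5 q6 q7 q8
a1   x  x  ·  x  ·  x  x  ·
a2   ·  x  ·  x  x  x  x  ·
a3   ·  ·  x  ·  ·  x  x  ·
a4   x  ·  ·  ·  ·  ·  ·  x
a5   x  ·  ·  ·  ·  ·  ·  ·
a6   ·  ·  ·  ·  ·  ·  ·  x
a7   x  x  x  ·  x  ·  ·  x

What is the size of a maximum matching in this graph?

One maximum matching: a1-q7, a2-q4, a3-q6, a4-q8, a5-q1, a7-q3.
The set {a4, a5, a6} has only 2 neighbours ({q1, q8}), so by Hall's theorem at most 6 of the 7 left vertices can be matched.

6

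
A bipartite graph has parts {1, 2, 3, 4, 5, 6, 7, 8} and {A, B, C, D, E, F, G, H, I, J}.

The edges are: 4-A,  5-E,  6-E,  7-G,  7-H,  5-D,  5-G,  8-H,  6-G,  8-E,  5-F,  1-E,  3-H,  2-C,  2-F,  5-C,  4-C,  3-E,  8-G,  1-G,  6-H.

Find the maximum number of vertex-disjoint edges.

6

One maximum matching: 1→G, 2→C, 3→H, 4→A, 5→F, 6→E.
The set {1, 3, 6, 7, 8} has only 3 neighbours ({E, G, H}), so by Hall's theorem at most 6 of the 8 left vertices can be matched.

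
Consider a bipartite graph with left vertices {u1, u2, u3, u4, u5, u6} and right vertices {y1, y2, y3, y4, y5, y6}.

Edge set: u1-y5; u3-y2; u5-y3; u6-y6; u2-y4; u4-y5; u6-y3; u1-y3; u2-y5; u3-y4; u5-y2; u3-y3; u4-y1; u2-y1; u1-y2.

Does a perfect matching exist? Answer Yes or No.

For example, pair u1→y5, u2→y4, u3→y2, u4→y1, u5→y3, u6→y6.
Every left vertex is matched, so this is a perfect matching.

Yes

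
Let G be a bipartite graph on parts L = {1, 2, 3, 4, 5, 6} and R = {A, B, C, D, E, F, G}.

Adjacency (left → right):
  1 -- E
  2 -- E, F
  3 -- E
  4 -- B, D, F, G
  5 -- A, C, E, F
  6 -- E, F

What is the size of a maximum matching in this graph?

A valid assignment of size 4: 1→E, 2→F, 4→B, 5→C.
The set {1, 2, 3, 6} has only 2 neighbours ({E, F}), so by Hall's theorem at most 4 of the 6 left vertices can be matched.

4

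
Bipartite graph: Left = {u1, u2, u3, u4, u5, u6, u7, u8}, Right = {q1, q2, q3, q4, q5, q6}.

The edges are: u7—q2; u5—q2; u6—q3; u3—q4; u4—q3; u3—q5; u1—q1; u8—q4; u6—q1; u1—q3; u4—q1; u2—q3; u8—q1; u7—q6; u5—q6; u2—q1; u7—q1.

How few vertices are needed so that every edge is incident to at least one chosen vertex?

The 6 edges u1–q1, u2–q3, u3–q5, u5–q2, u7–q6, u8–q4 form a matching, so any vertex cover needs at least 6 vertices (one per matched edge).
Conversely {u3, u5, u7, u8, q1, q3} meets every edge and has exactly 6 vertices, so 6 is optimal.

6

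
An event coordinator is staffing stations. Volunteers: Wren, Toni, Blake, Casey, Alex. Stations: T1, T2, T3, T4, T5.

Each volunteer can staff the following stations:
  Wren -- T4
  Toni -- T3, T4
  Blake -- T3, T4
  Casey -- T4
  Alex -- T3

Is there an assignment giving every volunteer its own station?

No

The set {Wren, Toni, Blake, Casey, Alex} has only 2 neighbours ({T3, T4}), so by Hall's theorem at most 2 of the 5 volunteers can be matched.
Hence no matching covers every volunteer.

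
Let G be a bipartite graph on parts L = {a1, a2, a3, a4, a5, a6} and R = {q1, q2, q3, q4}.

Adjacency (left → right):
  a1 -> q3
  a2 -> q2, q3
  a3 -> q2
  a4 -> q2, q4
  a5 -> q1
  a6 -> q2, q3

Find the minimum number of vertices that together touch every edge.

{a4, a5, q2, q3} is a vertex cover of size 4: every edge has an endpoint in this set.
No smaller cover exists because a1–q3, a2–q2, a4–q4, a5–q1 is a matching of size 4, and a cover must include an endpoint of each of these disjoint edges (König's theorem).

4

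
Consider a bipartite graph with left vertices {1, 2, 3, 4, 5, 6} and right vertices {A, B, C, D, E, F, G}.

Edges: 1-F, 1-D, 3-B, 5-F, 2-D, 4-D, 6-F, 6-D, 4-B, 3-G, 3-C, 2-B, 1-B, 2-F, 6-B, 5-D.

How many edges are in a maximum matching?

One maximum matching: 1–D, 2–F, 3–C, 4–B.
The set {1, 2, 4, 5, 6} has only 3 neighbours ({B, D, F}), so by Hall's theorem at most 4 of the 6 left vertices can be matched.

4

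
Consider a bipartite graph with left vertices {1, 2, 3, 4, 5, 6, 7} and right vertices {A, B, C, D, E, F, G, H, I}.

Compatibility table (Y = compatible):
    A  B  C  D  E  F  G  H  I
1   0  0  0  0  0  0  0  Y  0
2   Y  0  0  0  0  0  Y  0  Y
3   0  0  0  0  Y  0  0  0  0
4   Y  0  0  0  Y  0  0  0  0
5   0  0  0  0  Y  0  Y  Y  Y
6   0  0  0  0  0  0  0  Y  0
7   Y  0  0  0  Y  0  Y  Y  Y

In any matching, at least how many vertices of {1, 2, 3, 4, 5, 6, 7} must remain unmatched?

For example, pair 1-H, 2-I, 3-E, 4-A, 5-G.
The set {1, 2, 3, 4, 5, 6, 7} has only 5 neighbours ({A, E, G, H, I}), so by Hall's theorem at most 5 of the 7 left vertices can be matched.
That matches 5 of the 7, leaving 2 unmatched; no matching can do better.

2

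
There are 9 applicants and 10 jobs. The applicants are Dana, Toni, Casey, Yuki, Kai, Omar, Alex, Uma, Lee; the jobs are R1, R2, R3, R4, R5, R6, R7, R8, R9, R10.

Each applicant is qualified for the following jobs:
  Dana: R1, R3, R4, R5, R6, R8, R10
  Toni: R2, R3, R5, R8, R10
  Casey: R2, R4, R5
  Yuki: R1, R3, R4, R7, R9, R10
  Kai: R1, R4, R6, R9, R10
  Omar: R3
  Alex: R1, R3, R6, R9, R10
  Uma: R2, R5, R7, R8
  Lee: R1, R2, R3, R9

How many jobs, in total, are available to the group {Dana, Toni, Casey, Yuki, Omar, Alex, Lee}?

10

The union of neighbours of {Dana, Toni, Casey, Yuki, Omar, Alex, Lee} is {R1, R2, R3, R4, R5, R6, R7, R8, R9, R10}, which has 10 elements.
Since |N(S)| = 10 ≥ |S| = 7, Hall's condition holds for this subset.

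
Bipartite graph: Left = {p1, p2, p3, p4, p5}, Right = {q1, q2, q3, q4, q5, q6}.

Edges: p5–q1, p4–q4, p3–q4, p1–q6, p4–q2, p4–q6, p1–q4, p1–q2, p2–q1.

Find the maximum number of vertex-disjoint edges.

One maximum matching: p1→q2, p2→q1, p3→q4, p4→q6.
The set {p2, p5} has only 1 neighbour ({q1}), so by Hall's theorem at most 4 of the 5 left vertices can be matched.

4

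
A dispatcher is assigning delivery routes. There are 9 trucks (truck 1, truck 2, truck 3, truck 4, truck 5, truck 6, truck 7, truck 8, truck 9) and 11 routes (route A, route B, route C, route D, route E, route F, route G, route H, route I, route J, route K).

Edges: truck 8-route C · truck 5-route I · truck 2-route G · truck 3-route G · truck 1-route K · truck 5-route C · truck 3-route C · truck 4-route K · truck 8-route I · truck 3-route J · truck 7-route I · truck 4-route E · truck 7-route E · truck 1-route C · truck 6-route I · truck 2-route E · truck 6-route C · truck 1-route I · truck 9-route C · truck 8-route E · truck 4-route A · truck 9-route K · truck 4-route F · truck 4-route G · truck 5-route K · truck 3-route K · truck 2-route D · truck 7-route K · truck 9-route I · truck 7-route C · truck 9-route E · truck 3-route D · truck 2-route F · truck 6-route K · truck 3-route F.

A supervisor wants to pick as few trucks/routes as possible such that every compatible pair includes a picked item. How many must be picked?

7

The 7 edges truck 1–route C, truck 2–route F, truck 3–route J, truck 4–route G, truck 5–route I, truck 6–route K, truck 7–route E form a matching, so any vertex cover needs at least 7 vertices (one per matched edge).
Conversely {truck 2, truck 3, truck 4, route C, route E, route I, route K} meets every edge and has exactly 7 vertices, so 7 is optimal.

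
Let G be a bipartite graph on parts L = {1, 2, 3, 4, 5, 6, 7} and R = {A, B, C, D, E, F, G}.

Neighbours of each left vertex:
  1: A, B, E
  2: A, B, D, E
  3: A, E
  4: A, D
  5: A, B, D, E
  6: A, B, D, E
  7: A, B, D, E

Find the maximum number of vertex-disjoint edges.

For example, pair 1–E, 2–B, 3–A, 4–D.
The set {1, 2, 3, 4, 5, 6, 7} has only 4 neighbours ({A, B, D, E}), so by Hall's theorem at most 4 of the 7 left vertices can be matched.

4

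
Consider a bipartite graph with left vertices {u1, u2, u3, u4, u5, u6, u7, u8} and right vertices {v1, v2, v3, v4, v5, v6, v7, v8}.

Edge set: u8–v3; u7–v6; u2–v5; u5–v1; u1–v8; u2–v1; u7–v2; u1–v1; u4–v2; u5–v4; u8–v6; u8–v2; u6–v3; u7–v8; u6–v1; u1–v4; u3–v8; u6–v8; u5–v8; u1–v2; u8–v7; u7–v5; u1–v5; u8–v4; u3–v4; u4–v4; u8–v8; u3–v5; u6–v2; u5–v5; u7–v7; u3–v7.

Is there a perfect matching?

For example, pair u1-v1, u2-v5, u3-v7, u4-v4, u5-v8, u6-v2, u7-v6, u8-v3.
Every left vertex is matched, so this is a perfect matching.

Yes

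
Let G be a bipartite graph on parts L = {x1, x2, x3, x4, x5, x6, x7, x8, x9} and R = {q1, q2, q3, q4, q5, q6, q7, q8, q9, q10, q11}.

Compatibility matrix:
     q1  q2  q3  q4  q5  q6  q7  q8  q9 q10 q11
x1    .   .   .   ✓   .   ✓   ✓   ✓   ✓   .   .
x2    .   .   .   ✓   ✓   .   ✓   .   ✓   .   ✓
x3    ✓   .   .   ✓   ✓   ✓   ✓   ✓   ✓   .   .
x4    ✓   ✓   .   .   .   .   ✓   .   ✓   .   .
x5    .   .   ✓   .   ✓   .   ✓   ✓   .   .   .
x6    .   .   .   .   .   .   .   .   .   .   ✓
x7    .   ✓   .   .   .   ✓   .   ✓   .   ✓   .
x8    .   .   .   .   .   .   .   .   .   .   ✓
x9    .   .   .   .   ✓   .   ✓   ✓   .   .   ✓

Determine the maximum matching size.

8

One maximum matching: x1–q6, x2–q4, x3–q9, x4–q7, x5–q5, x6–q11, x7–q2, x9–q8.
The set {x6, x8} has only 1 neighbour ({q11}), so by Hall's theorem at most 8 of the 9 left vertices can be matched.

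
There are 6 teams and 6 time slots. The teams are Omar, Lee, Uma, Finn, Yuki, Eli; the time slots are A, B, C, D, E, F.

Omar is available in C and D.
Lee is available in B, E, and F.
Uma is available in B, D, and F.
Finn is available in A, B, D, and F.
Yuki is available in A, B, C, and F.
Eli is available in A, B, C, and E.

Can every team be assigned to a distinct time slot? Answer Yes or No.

A valid assignment of size 6: Omar-C, Lee-E, Uma-D, Finn-A, Yuki-F, Eli-B.
All 6 teams are covered.

Yes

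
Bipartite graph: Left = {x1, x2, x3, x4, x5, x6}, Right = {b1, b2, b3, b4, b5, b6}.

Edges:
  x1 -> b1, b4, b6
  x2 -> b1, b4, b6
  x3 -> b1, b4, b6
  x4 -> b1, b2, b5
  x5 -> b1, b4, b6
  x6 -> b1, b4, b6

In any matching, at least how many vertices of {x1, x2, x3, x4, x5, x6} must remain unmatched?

One maximum matching: x1→b1, x2→b4, x3→b6, x4→b5.
The set {x1, x2, x3, x5, x6} has only 3 neighbours ({b1, b4, b6}), so by Hall's theorem at most 4 of the 6 left vertices can be matched.
That matches 4 of the 6, leaving 2 unmatched; no matching can do better.

2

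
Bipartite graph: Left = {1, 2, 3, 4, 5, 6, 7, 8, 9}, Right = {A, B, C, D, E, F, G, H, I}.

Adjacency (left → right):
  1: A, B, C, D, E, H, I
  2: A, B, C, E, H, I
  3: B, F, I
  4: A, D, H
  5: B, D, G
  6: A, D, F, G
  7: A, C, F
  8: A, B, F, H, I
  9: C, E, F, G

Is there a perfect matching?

A valid assignment of size 9: 1–B, 2–A, 3–I, 4–D, 5–G, 6–F, 7–C, 8–H, 9–E.
All 9 left vertices are covered.

Yes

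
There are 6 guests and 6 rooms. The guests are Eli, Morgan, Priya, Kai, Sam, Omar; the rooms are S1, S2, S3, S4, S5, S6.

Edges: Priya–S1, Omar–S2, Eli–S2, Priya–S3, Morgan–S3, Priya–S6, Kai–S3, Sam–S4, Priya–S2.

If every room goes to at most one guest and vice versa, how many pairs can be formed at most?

One maximum matching: Eli-S2, Morgan-S3, Priya-S6, Sam-S4.
The set {Eli, Morgan, Kai, Omar} has only 2 neighbours ({S2, S3}), so by Hall's theorem at most 4 of the 6 guests can be matched.

4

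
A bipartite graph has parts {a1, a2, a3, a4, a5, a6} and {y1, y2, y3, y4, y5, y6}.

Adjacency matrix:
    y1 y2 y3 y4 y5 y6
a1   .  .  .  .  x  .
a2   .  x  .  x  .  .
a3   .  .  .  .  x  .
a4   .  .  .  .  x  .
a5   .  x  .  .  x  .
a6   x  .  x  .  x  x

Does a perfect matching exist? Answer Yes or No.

No

The set {a1, a3, a4} has only 1 neighbour ({y5}), so by Hall's theorem at most 4 of the 6 left vertices can be matched.
Hence no matching covers every left vertex.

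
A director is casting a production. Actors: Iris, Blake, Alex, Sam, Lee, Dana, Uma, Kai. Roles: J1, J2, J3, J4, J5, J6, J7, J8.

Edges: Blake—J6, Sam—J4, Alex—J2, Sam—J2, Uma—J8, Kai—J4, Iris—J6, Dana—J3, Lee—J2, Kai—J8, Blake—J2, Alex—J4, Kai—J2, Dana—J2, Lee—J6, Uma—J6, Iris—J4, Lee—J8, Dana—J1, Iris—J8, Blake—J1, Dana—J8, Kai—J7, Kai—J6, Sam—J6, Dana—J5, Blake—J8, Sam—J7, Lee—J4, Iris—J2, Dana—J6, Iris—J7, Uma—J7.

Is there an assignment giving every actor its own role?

No

The set {Iris, Alex, Sam, Lee, Uma, Kai} has only 5 neighbours ({J2, J4, J6, J7, J8}), so by Hall's theorem at most 7 of the 8 actors can be matched.
Hence no matching covers every actor.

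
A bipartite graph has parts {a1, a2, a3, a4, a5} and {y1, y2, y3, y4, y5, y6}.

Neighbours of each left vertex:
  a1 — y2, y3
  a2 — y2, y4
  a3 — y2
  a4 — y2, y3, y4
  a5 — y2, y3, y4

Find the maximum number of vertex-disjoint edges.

A valid assignment of size 3: a1–y3, a2–y4, a3–y2.
The set {a1, a2, a3, a4, a5} has only 3 neighbours ({y2, y3, y4}), so by Hall's theorem at most 3 of the 5 left vertices can be matched.

3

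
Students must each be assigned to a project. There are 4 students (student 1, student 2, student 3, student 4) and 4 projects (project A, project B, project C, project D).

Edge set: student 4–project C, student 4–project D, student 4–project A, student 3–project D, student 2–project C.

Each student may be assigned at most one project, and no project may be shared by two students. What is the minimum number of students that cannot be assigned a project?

A valid assignment of size 3: student 2–project C, student 3–project D, student 4–project A.
The set {student 1} has only 0 neighbours (∅), so by Hall's theorem at most 3 of the 4 students can be matched.
That matches 3 of the 4, leaving 1 unmatched; no matching can do better.

1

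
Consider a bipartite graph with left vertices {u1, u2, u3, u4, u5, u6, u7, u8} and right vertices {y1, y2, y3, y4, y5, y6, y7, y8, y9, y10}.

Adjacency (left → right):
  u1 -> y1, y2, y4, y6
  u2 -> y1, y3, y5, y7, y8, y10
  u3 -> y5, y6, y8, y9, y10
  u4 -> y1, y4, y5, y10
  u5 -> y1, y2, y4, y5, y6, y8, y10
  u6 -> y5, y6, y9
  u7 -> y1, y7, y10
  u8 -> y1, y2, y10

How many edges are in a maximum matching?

One maximum matching: u1→y2, u2→y3, u3→y10, u4→y4, u5→y6, u6→y5, u7→y7, u8→y1.
This saturates every left vertex, so 8 is the maximum.

8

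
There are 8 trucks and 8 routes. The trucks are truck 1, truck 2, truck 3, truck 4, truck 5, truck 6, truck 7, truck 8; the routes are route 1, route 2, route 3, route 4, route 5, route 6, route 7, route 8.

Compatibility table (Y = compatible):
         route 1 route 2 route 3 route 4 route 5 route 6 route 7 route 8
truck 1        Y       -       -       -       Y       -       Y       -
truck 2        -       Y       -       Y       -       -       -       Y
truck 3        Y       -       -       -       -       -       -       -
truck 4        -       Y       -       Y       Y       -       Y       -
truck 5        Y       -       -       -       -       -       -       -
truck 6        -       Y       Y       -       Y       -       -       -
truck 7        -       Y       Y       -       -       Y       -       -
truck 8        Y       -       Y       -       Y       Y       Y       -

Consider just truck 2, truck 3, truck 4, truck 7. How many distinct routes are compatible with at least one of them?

8

The union of neighbours of {truck 2, truck 3, truck 4, truck 7} is {route 1, route 2, route 3, route 4, route 5, route 6, route 7, route 8}, which has 8 elements.
Since |N(S)| = 8 ≥ |S| = 4, Hall's condition holds for this subset.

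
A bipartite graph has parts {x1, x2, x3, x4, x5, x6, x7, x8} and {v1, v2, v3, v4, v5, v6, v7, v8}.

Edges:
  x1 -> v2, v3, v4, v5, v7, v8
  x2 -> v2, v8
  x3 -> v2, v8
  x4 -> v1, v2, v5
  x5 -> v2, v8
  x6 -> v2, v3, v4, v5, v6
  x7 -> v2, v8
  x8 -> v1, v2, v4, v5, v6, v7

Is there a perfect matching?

No

The set {x2, x3, x5, x7} has only 2 neighbours ({v2, v8}), so by Hall's theorem at most 6 of the 8 left vertices can be matched.
Hence no matching covers every left vertex.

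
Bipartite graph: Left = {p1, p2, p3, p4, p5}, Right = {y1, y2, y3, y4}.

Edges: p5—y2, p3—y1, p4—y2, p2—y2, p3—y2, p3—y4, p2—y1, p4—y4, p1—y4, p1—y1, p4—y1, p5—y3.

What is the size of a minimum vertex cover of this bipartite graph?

4

{p5, y1, y2, y4} is a vertex cover of size 4: every edge has an endpoint in this set.
No smaller cover exists because p1–y4, p2–y2, p3–y1, p5–y3 is a matching of size 4, and a cover must include an endpoint of each of these disjoint edges (König's theorem).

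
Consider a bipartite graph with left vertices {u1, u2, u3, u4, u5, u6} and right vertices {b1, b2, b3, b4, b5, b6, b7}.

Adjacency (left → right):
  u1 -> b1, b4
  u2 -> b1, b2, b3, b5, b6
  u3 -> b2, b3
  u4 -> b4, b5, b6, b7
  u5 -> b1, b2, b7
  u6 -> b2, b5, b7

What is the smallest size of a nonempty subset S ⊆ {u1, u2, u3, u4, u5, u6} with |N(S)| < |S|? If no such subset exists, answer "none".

none

A matching saturating every left vertex exists, for instance u1→b4, u2→b1, u3→b3, u4→b6, u5→b7, u6→b5.
By Hall's marriage theorem, this means |N(S)| ≥ |S| for every subset S, so no violating subset exists.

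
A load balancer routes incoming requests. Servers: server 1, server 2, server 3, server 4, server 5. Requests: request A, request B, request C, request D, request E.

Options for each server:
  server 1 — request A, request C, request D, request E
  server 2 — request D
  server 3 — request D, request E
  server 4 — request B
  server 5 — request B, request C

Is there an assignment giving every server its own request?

One maximum matching: server 1→request A, server 2→request D, server 3→request E, server 4→request B, server 5→request C.
Every server is matched, so this is a perfect matching.

Yes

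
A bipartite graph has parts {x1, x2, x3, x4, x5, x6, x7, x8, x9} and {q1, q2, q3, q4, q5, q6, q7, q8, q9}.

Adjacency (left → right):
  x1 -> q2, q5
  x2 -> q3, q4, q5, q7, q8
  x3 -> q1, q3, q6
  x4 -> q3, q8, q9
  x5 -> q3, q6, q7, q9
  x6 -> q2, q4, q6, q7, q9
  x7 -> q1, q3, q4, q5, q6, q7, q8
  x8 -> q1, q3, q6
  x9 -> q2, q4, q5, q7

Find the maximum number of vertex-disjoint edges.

9

A valid assignment of size 9: x1–q5, x2–q7, x3–q1, x4–q8, x5–q6, x6–q9, x7–q4, x8–q3, x9–q2.
All 9 left vertices are matched, so no larger matching exists.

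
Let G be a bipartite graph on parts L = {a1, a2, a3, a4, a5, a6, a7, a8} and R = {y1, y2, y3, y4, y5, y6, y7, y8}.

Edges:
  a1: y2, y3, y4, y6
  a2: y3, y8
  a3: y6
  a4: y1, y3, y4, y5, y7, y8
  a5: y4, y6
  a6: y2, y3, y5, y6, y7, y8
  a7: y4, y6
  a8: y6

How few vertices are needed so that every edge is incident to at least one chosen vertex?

A maximum matching has 6 edges (e.g. a1–y2, a2–y8, a3–y6, a4–y3, a5–y4, a6–y7).
By König's theorem the minimum vertex cover has the same size. One such cover is {a1, a2, a4, a6, y4, y6}.

6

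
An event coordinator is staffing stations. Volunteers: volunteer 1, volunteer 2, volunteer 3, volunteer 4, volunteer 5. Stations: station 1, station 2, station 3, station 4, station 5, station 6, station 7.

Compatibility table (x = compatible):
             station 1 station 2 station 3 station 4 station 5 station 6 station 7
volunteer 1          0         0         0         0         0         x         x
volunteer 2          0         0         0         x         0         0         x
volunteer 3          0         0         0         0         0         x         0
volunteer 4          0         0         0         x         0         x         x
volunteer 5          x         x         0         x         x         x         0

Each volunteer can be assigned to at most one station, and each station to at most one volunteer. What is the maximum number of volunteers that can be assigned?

One maximum matching: volunteer 1–station 7, volunteer 2–station 4, volunteer 3–station 6, volunteer 5–station 2.
The set {volunteer 1, volunteer 2, volunteer 3, volunteer 4} has only 3 neighbours ({station 4, station 6, station 7}), so by Hall's theorem at most 4 of the 5 volunteers can be matched.

4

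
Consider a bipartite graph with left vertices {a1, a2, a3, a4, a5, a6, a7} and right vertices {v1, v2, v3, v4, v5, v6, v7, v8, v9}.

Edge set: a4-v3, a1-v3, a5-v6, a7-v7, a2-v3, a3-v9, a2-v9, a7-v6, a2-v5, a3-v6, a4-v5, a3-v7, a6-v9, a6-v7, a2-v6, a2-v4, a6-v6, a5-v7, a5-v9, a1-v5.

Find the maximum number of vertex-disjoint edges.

A valid assignment of size 6: a1–v5, a2–v4, a3–v9, a4–v3, a5–v7, a6–v6.
The set {a3, a5, a6, a7} has only 3 neighbours ({v6, v7, v9}), so by Hall's theorem at most 6 of the 7 left vertices can be matched.

6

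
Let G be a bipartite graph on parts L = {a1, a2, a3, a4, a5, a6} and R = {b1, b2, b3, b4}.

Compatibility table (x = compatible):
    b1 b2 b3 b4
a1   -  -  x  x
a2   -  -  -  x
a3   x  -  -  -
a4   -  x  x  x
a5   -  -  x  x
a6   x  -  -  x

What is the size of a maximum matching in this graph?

A valid assignment of size 4: a1-b3, a2-b4, a3-b1, a4-b2.
The set {a1, a2, a3, a5, a6} has only 3 neighbours ({b1, b3, b4}), so by Hall's theorem at most 4 of the 6 left vertices can be matched.

4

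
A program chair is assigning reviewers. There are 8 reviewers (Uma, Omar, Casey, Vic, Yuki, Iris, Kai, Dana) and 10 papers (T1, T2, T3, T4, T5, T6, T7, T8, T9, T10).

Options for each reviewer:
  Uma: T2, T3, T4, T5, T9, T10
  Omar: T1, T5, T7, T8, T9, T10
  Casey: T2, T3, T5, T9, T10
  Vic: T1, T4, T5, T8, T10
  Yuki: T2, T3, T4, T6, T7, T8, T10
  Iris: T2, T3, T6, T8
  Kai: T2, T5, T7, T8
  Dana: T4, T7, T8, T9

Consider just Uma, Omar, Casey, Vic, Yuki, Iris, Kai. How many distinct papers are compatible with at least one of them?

10

The union of neighbours of {Uma, Omar, Casey, Vic, Yuki, Iris, Kai} is {T1, T2, T3, T4, T5, T6, T7, T8, T9, T10}, which has 10 elements.
Since |N(S)| = 10 ≥ |S| = 7, Hall's condition holds for this subset.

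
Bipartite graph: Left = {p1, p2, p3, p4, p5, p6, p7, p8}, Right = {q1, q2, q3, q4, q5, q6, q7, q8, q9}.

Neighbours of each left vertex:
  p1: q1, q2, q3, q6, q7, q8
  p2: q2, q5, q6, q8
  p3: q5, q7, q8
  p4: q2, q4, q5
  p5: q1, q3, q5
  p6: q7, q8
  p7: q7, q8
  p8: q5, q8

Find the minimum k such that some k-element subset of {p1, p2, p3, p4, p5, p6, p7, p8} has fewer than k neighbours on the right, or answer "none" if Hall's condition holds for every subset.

4

Take S = {p3, p6, p7, p8}. Its neighbourhood is {q5, q7, q8}, so |N(S)| = 3 < |S| = 4.
Every subset of size less than 4 has at least as many neighbours as members, so 4 is the minimum.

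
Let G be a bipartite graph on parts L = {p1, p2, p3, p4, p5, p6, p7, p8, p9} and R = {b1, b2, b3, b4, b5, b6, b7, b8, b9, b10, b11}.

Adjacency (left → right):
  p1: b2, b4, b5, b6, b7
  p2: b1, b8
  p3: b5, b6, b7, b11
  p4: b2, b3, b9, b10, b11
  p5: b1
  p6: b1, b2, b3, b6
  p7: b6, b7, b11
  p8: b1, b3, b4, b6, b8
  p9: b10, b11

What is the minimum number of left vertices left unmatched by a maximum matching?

For example, pair p1–b7, p2–b8, p3–b5, p4–b2, p5–b1, p6–b3, p7–b6, p8–b4, p9–b11.
This saturates every left vertex, so 9 is the maximum.
That matches 9 of the 9, leaving 0 unmatched; no matching can do better.

0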